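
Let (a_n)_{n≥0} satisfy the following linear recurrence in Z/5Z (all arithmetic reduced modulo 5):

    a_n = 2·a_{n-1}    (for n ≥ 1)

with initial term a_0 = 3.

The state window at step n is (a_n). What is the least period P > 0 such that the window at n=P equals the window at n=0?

4

n=0: window = (3)
n=1: window = (1)
n=2: window = (2)
n=3: window = (4)
n=4: window = (3)
window at n=4 equals window at n=0 → period = 4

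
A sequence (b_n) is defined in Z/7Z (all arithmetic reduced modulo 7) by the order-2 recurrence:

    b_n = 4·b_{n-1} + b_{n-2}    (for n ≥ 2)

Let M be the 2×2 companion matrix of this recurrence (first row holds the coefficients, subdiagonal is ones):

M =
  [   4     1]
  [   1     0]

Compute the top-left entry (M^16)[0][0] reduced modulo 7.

1

(M^16)[0][0] is the top entry after applying M 16 times to the unit state (1, 0). Equivalently it is h_{17} for the auxiliary sequence (h_n) obeying the same recurrence with h_1 = 1 and h_i = 0 for 0 ≤ i < 1:
h_2 = 4·1 + 1·0 = 4
h_3 = 4·4 + 1·1 = 3
h_4 = 4·3 + 1·4 = 2
h_5 = 4·2 + 1·3 = 4
h_6 = 4·4 + 1·2 = 4
h_7 = 4·4 + 1·4 = 6
h_8 = 4·6 + 1·4 = 0
h_9 = 4·0 + 1·6 = 6
h_10 = 4·6 + 1·0 = 3
h_11 = 4·3 + 1·6 = 4
h_12 = 4·4 + 1·3 = 5
h_13 = 4·5 + 1·4 = 3
h_14 = 4·3 + 1·5 = 3
h_15 = 4·3 + 1·3 = 1
h_16 = 4·1 + 1·3 = 0
h_17 = 4·0 + 1·1 = 1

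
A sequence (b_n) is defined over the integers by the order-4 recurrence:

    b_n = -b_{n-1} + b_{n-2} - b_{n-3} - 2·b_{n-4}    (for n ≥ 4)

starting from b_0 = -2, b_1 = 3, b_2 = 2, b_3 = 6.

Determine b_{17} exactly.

b_4 = -1·6 + 1·2 + -1·3 + -2·-2 = -3
b_5 = -1·-3 + 1·6 + -1·2 + -2·3 = 1
b_6 = -1·1 + 1·-3 + -1·6 + -2·2 = -14
b_7 = -1·-14 + 1·1 + -1·-3 + -2·6 = 6
b_8 = -1·6 + 1·-14 + -1·1 + -2·-3 = -15
b_9 = -1·-15 + 1·6 + -1·-14 + -2·1 = 33
b_10 = -1·33 + 1·-15 + -1·6 + -2·-14 = -26
b_11 = -1·-26 + 1·33 + -1·-15 + -2·6 = 62
b_12 = -1·62 + 1·-26 + -1·33 + -2·-15 = -91
b_13 = -1·-91 + 1·62 + -1·-26 + -2·33 = 113
b_14 = -1·113 + 1·-91 + -1·62 + -2·-26 = -214
b_15 = -1·-214 + 1·113 + -1·-91 + -2·62 = 294
b_16 = -1·294 + 1·-214 + -1·113 + -2·-91 = -439
b_17 = -1·-439 + 1·294 + -1·-214 + -2·113 = 721

721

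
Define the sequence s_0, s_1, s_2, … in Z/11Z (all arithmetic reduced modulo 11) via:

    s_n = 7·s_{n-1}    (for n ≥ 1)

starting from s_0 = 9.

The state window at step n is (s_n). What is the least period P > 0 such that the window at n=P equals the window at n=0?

10

n=0: window = (9)
n=1: window = (8)
n=2: window = (1)
n=3: window = (7)
n=4: window = (5)
n=5: window = (2)
n=6: window = (3)
n=7: window = (10)
n=8: window = (4)
n=9: window = (6)
n=10: window = (9)
window at n=10 equals window at n=0 → period = 10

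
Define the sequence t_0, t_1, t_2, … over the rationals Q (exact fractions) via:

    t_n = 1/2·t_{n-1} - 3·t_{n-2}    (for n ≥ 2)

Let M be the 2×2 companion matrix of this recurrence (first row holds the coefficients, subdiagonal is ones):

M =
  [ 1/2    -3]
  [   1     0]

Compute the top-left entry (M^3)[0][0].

-23/8

(M^3)[0][0] is the top entry after applying M 3 times to the unit state (1, 0). Equivalently it is h_{4} for the auxiliary sequence (h_n) obeying the same recurrence with h_1 = 1 and h_i = 0 for 0 ≤ i < 1:
h_2 = 1/2·1 + -3·0 = 1/2
h_3 = 1/2·1/2 + -3·1 = -11/4
h_4 = 1/2·-11/4 + -3·1/2 = -23/8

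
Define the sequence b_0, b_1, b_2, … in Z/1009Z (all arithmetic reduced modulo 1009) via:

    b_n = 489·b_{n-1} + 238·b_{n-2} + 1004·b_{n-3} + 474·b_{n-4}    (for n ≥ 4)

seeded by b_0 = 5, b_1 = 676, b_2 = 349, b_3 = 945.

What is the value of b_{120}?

1

b_4 = 489·945 + 238·349 + 1004·676 + 474·5 = 306
b_5 = 489·306 + 238·945 + 1004·349 + 474·676 = 40
b_6 = 489·40 + 238·306 + 1004·945 + 474·349 = 839
b_7 = 489·839 + 238·40 + 1004·306 + 474·945 = 469
b_8 = 489·469 + 238·839 + 1004·40 + 474·306 = 755
b_9 = 489·755 + 238·469 + 1004·839 + 474·40 = 163
Continuing the recurrence:
  b_10 = 906;  b_11 = 113;  b_12 = 342;  b_13 = 488;  b_14 = 229;  b_15 = 484
  b_16 = 832;  b_17 = 502;  b_18 = 724;  b_19 = 540;  b_20 = 850;  b_21 = 559
  b_22 = 855;  b_23 = 692;  b_24 = 586;  b_25 = 596;  b_26 = 297;  b_27 = 705
  b_28 = 59;  b_29 = 403;  b_30 = 257;  b_31 = 512;  b_32 = 479;  b_33 = 964
  b_34 = 374;  b_35 = 797;  b_36 = 725;  b_37 = 367;  b_38 = 624;  b_39 = 804
  b_40 = 608;  b_41 = 625;  b_42 = 470;  b_43 = 895;  b_44 = 139;  b_45 = 760
  b_46 = 474;  b_47 = 749;  b_48 = 335;  b_49 = 710;  b_50 = 73;  b_51 = 51
  b_52 = 798;  b_53 = 956;  b_54 = 590;  b_55 = 443;  b_56 = 3;  b_57 = 127
  b_58 = 229;  b_59 = 33;  b_60 = 796;  b_61 = 83;  b_62 = 401;  b_63 = 480
  b_64 = 747;  b_65 = 252;  b_66 = 332;  b_67 = 131;  b_68 = 474;  b_69 = 359
  b_70 = 107;  b_71 = 734;  b_72 = 864;  b_73 = 988;  b_74 = 251;  b_75 = 224
  b_76 = 758;  b_77 = 84;  b_78 = 310;  b_79 = 529;  b_80 = 168;  b_81 = 124
  b_82 = 737;  b_83 = 105;  b_84 = 36;  b_85 = 821;  b_86 = 82;  b_87 = 548
  b_88 = 774;  b_89 = 653;  b_90 = 851;  b_91 = 55;  b_92 = 761;  b_93 = 330
  b_94 = 945;  b_95 = 897;  b_96 = 490;  b_97 = 400;  b_98 = 933;  b_99 = 480
  b_100 = 914;  b_101 = 470;  b_102 = 293;  b_103 = 830;  b_104 = 408;  b_105 = 859
  b_106 = 73;  b_107 = 894;  b_108 = 904;  b_109 = 161;  b_110 = 124;  b_111 = 573
  b_112 = 830;  b_113 = 430;  b_114 = 590;  b_115 = 434;  b_116 = 283;  b_117 = 607
  b_118 = 952
b_119 = 489·952 + 238·607 + 1004·283 + 474·434 = 32
b_120 = 489·32 + 238·952 + 1004·607 + 474·283 = 1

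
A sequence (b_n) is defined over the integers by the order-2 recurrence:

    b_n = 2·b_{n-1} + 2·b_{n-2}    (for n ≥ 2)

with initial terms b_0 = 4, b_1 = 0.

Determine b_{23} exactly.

9252356096

b_2 = 2·0 + 2·4 = 8
b_3 = 2·8 + 2·0 = 16
b_4 = 2·16 + 2·8 = 48
b_5 = 2·48 + 2·16 = 128
b_6 = 2·128 + 2·48 = 352
b_7 = 2·352 + 2·128 = 960
b_8 = 2·960 + 2·352 = 2624
b_9 = 2·2624 + 2·960 = 7168
b_10 = 2·7168 + 2·2624 = 19584
b_11 = 2·19584 + 2·7168 = 53504
b_12 = 2·53504 + 2·19584 = 146176
b_13 = 2·146176 + 2·53504 = 399360
b_14 = 2·399360 + 2·146176 = 1091072
b_15 = 2·1091072 + 2·399360 = 2980864
b_16 = 2·2980864 + 2·1091072 = 8143872
b_17 = 2·8143872 + 2·2980864 = 22249472
b_18 = 2·22249472 + 2·8143872 = 60786688
b_19 = 2·60786688 + 2·22249472 = 166072320
b_20 = 2·166072320 + 2·60786688 = 453718016
b_21 = 2·453718016 + 2·166072320 = 1239580672
b_22 = 2·1239580672 + 2·453718016 = 3386597376
b_23 = 2·3386597376 + 2·1239580672 = 9252356096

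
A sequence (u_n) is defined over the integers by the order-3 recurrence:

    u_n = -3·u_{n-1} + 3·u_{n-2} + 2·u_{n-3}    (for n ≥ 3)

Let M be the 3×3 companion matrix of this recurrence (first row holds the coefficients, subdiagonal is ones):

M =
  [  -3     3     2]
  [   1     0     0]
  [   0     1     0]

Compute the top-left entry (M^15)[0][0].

(M^15)[0][0] is the top entry after applying M 15 times to the unit state (1, 0, 0). Equivalently it is h_{17} for the auxiliary sequence (h_n) obeying the same recurrence with h_2 = 1 and h_i = 0 for 0 ≤ i < 2:
h_3 = -3·1 + 3·0 + 2·0 = -3
h_4 = -3·-3 + 3·1 + 2·0 = 12
h_5 = -3·12 + 3·-3 + 2·1 = -43
h_6 = -3·-43 + 3·12 + 2·-3 = 159
h_7 = -3·159 + 3·-43 + 2·12 = -582
h_8 = -3·-582 + 3·159 + 2·-43 = 2137
h_9 = -3·2137 + 3·-582 + 2·159 = -7839
h_10 = -3·-7839 + 3·2137 + 2·-582 = 28764
h_11 = -3·28764 + 3·-7839 + 2·2137 = -105535
h_12 = -3·-105535 + 3·28764 + 2·-7839 = 387219
h_13 = -3·387219 + 3·-105535 + 2·28764 = -1420734
h_14 = -3·-1420734 + 3·387219 + 2·-105535 = 5212789
h_15 = -3·5212789 + 3·-1420734 + 2·387219 = -19126131
h_16 = -3·-19126131 + 3·5212789 + 2·-1420734 = 70175292
h_17 = -3·70175292 + 3·-19126131 + 2·5212789 = -257478691

-257478691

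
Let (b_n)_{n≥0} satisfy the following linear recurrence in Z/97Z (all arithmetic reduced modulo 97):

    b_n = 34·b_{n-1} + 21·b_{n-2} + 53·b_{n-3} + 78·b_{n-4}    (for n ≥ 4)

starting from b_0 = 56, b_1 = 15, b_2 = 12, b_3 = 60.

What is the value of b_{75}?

b_4 = 34·60 + 21·12 + 53·15 + 78·56 = 83
b_5 = 34·83 + 21·60 + 53·12 + 78·15 = 68
b_6 = 34·68 + 21·83 + 53·60 + 78·12 = 23
b_7 = 34·23 + 21·68 + 53·83 + 78·60 = 37
b_8 = 34·37 + 21·23 + 53·68 + 78·83 = 82
b_9 = 34·82 + 21·37 + 53·23 + 78·68 = 0
b_10 = 34·0 + 21·82 + 53·37 + 78·23 = 45
b_11 = 34·45 + 21·0 + 53·82 + 78·37 = 32
b_12 = 34·32 + 21·45 + 53·0 + 78·82 = 87
b_13 = 34·87 + 21·32 + 53·45 + 78·0 = 1
b_14 = 34·1 + 21·87 + 53·32 + 78·45 = 83
b_15 = 34·83 + 21·1 + 53·87 + 78·32 = 56
b_16 = 34·56 + 21·83 + 53·1 + 78·87 = 10
b_17 = 34·10 + 21·56 + 53·83 + 78·1 = 76
b_18 = 34·76 + 21·10 + 53·56 + 78·83 = 14
b_19 = 34·14 + 21·76 + 53·10 + 78·56 = 83
b_20 = 34·83 + 21·14 + 53·76 + 78·10 = 67
b_21 = 34·67 + 21·83 + 53·14 + 78·76 = 21
b_22 = 34·21 + 21·67 + 53·83 + 78·14 = 46
b_23 = 34·46 + 21·21 + 53·67 + 78·83 = 2
b_24 = 34·2 + 21·46 + 53·21 + 78·67 = 1
b_25 = 34·1 + 21·2 + 53·46 + 78·21 = 78
b_26 = 34·78 + 21·1 + 53·2 + 78·46 = 62
b_27 = 34·62 + 21·78 + 53·1 + 78·2 = 75
b_28 = 34·75 + 21·62 + 53·78 + 78·1 = 13
b_29 = 34·13 + 21·75 + 53·62 + 78·78 = 38
b_30 = 34·38 + 21·13 + 53·75 + 78·62 = 94
b_31 = 34·94 + 21·38 + 53·13 + 78·75 = 57
b_32 = 34·57 + 21·94 + 53·38 + 78·13 = 53
b_33 = 34·53 + 21·57 + 53·94 + 78·38 = 81
b_34 = 34·81 + 21·53 + 53·57 + 78·94 = 58
b_35 = 34·58 + 21·81 + 53·53 + 78·57 = 64
b_36 = 34·64 + 21·58 + 53·81 + 78·53 = 84
b_37 = 34·84 + 21·64 + 53·58 + 78·81 = 12
b_38 = 34·12 + 21·84 + 53·64 + 78·58 = 0
b_39 = 34·0 + 21·12 + 53·84 + 78·64 = 93
b_40 = 34·93 + 21·0 + 53·12 + 78·84 = 68
b_41 = 34·68 + 21·93 + 53·0 + 78·12 = 60
b_42 = 34·60 + 21·68 + 53·93 + 78·0 = 55
b_43 = 34·55 + 21·60 + 53·68 + 78·93 = 20
b_44 = 34·20 + 21·55 + 53·60 + 78·68 = 37
b_45 = 34·37 + 21·20 + 53·55 + 78·60 = 58
b_46 = 34·58 + 21·37 + 53·20 + 78·55 = 48
b_47 = 34·48 + 21·58 + 53·37 + 78·20 = 66
b_48 = 34·66 + 21·48 + 53·58 + 78·37 = 94
b_49 = 34·94 + 21·66 + 53·48 + 78·58 = 10
b_50 = 34·10 + 21·94 + 53·66 + 78·48 = 50
b_51 = 34·50 + 21·10 + 53·94 + 78·66 = 12
b_52 = 34·12 + 21·50 + 53·10 + 78·94 = 8
b_53 = 34·8 + 21·12 + 53·50 + 78·10 = 74
b_54 = 34·74 + 21·8 + 53·12 + 78·50 = 42
b_55 = 34·42 + 21·74 + 53·8 + 78·12 = 74
b_56 = 34·74 + 21·42 + 53·74 + 78·8 = 87
b_57 = 34·87 + 21·74 + 53·42 + 78·74 = 94
b_58 = 34·94 + 21·87 + 53·74 + 78·42 = 96
b_59 = 34·96 + 21·94 + 53·87 + 78·74 = 4
b_60 = 34·4 + 21·96 + 53·94 + 78·87 = 49
b_61 = 34·49 + 21·4 + 53·96 + 78·94 = 8
b_62 = 34·8 + 21·49 + 53·4 + 78·96 = 77
b_63 = 34·77 + 21·8 + 53·49 + 78·4 = 69
b_64 = 34·69 + 21·77 + 53·8 + 78·49 = 61
b_65 = 34·61 + 21·69 + 53·77 + 78·8 = 80
b_66 = 34·80 + 21·61 + 53·69 + 78·77 = 84
b_67 = 34·84 + 21·80 + 53·61 + 78·69 = 56
b_68 = 34·56 + 21·84 + 53·80 + 78·61 = 56
b_69 = 34·56 + 21·56 + 53·84 + 78·80 = 95
b_70 = 34·95 + 21·56 + 53·56 + 78·84 = 55
b_71 = 34·55 + 21·95 + 53·56 + 78·56 = 46
b_72 = 34·46 + 21·55 + 53·95 + 78·56 = 94
b_73 = 34·94 + 21·46 + 53·55 + 78·95 = 34
b_74 = 34·34 + 21·94 + 53·46 + 78·55 = 61
b_75 = 34·61 + 21·34 + 53·94 + 78·46 = 9

9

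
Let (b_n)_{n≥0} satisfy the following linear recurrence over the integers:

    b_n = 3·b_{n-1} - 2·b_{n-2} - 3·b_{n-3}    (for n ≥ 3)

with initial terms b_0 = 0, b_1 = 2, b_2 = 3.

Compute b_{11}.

809

b_3 = 3·3 + -2·2 + -3·0 = 5
b_4 = 3·5 + -2·3 + -3·2 = 3
b_5 = 3·3 + -2·5 + -3·3 = -10
b_6 = 3·-10 + -2·3 + -3·5 = -51
b_7 = 3·-51 + -2·-10 + -3·3 = -142
b_8 = 3·-142 + -2·-51 + -3·-10 = -294
b_9 = 3·-294 + -2·-142 + -3·-51 = -445
b_10 = 3·-445 + -2·-294 + -3·-142 = -321
b_11 = 3·-321 + -2·-445 + -3·-294 = 809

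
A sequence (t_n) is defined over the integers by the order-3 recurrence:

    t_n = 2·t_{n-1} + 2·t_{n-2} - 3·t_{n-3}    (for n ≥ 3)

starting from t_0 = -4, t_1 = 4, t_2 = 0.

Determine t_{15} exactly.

t_3 = 2·0 + 2·4 + -3·-4 = 20
t_4 = 2·20 + 2·0 + -3·4 = 28
t_5 = 2·28 + 2·20 + -3·0 = 96
t_6 = 2·96 + 2·28 + -3·20 = 188
t_7 = 2·188 + 2·96 + -3·28 = 484
t_8 = 2·484 + 2·188 + -3·96 = 1056
t_9 = 2·1056 + 2·484 + -3·188 = 2516
t_10 = 2·2516 + 2·1056 + -3·484 = 5692
t_11 = 2·5692 + 2·2516 + -3·1056 = 13248
t_12 = 2·13248 + 2·5692 + -3·2516 = 30332
t_13 = 2·30332 + 2·13248 + -3·5692 = 70084
t_14 = 2·70084 + 2·30332 + -3·13248 = 161088
t_15 = 2·161088 + 2·70084 + -3·30332 = 371348

371348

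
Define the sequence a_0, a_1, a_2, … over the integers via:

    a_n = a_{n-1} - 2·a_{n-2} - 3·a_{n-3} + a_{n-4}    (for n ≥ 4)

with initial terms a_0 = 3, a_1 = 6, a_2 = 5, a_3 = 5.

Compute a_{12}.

a_4 = 1·5 + -2·5 + -3·6 + 1·3 = -20
a_5 = 1·-20 + -2·5 + -3·5 + 1·6 = -39
a_6 = 1·-39 + -2·-20 + -3·5 + 1·5 = -9
a_7 = 1·-9 + -2·-39 + -3·-20 + 1·5 = 134
a_8 = 1·134 + -2·-9 + -3·-39 + 1·-20 = 249
a_9 = 1·249 + -2·134 + -3·-9 + 1·-39 = -31
a_10 = 1·-31 + -2·249 + -3·134 + 1·-9 = -940
a_11 = 1·-940 + -2·-31 + -3·249 + 1·134 = -1491
a_12 = 1·-1491 + -2·-940 + -3·-31 + 1·249 = 731

731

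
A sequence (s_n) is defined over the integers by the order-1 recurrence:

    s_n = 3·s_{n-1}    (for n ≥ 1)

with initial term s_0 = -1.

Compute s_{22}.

s_1 = 3·-1 = -3
s_2 = 3·-3 = -9
s_3 = 3·-9 = -27
s_4 = 3·-27 = -81
s_5 = 3·-81 = -243
s_6 = 3·-243 = -729
s_7 = 3·-729 = -2187
s_8 = 3·-2187 = -6561
s_9 = 3·-6561 = -19683
s_10 = 3·-19683 = -59049
s_11 = 3·-59049 = -177147
s_12 = 3·-177147 = -531441
s_13 = 3·-531441 = -1594323
s_14 = 3·-1594323 = -4782969
s_15 = 3·-4782969 = -14348907
s_16 = 3·-14348907 = -43046721
s_17 = 3·-43046721 = -129140163
s_18 = 3·-129140163 = -387420489
s_19 = 3·-387420489 = -1162261467
s_20 = 3·-1162261467 = -3486784401
s_21 = 3·-3486784401 = -10460353203
s_22 = 3·-10460353203 = -31381059609

-31381059609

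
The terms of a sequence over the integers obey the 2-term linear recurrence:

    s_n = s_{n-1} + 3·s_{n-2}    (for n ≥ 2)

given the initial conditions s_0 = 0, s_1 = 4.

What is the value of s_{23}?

238164268

s_2 = 1·4 + 3·0 = 4
s_3 = 1·4 + 3·4 = 16
s_4 = 1·16 + 3·4 = 28
s_5 = 1·28 + 3·16 = 76
s_6 = 1·76 + 3·28 = 160
s_7 = 1·160 + 3·76 = 388
s_8 = 1·388 + 3·160 = 868
s_9 = 1·868 + 3·388 = 2032
s_10 = 1·2032 + 3·868 = 4636
s_11 = 1·4636 + 3·2032 = 10732
s_12 = 1·10732 + 3·4636 = 24640
s_13 = 1·24640 + 3·10732 = 56836
s_14 = 1·56836 + 3·24640 = 130756
s_15 = 1·130756 + 3·56836 = 301264
s_16 = 1·301264 + 3·130756 = 693532
s_17 = 1·693532 + 3·301264 = 1597324
s_18 = 1·1597324 + 3·693532 = 3677920
s_19 = 1·3677920 + 3·1597324 = 8469892
s_20 = 1·8469892 + 3·3677920 = 19503652
s_21 = 1·19503652 + 3·8469892 = 44913328
s_22 = 1·44913328 + 3·19503652 = 103424284
s_23 = 1·103424284 + 3·44913328 = 238164268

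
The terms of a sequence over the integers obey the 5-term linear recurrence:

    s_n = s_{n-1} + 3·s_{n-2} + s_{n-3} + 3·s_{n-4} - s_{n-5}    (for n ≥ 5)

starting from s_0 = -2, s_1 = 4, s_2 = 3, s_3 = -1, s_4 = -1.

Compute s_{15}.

69247

s_5 = 1·-1 + 3·-1 + 1·3 + 3·4 + -1·-2 = 13
s_6 = 1·13 + 3·-1 + 1·-1 + 3·3 + -1·4 = 14
s_7 = 1·14 + 3·13 + 1·-1 + 3·-1 + -1·3 = 46
s_8 = 1·46 + 3·14 + 1·13 + 3·-1 + -1·-1 = 99
s_9 = 1·99 + 3·46 + 1·14 + 3·13 + -1·-1 = 291
s_10 = 1·291 + 3·99 + 1·46 + 3·14 + -1·13 = 663
s_11 = 1·663 + 3·291 + 1·99 + 3·46 + -1·14 = 1759
s_12 = 1·1759 + 3·663 + 1·291 + 3·99 + -1·46 = 4290
s_13 = 1·4290 + 3·1759 + 1·663 + 3·291 + -1·99 = 11004
s_14 = 1·11004 + 3·4290 + 1·1759 + 3·663 + -1·291 = 27331
s_15 = 1·27331 + 3·11004 + 1·4290 + 3·1759 + -1·663 = 69247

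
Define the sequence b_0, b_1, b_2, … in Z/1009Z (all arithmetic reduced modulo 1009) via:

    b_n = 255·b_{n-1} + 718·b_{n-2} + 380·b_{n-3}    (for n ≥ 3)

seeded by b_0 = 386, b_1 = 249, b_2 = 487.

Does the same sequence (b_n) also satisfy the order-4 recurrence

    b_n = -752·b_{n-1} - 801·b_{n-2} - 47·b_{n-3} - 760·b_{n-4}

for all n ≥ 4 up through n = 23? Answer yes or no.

Terms b_0..b_23: 386, 249, 487, 642, 578, 332, 1000, 662, 943, 7, 121, 711, 431, 443, 429, 984, 802, 466, 55, 550, 643, 599, 75, 364
n=4: candidate gives 578, actual b_4 = 578 ✓
n=5: candidate gives 332, actual b_5 = 332 ✓
n=6: candidate gives 1000, actual b_6 = 1000 ✓
n=7: candidate gives 662, actual b_7 = 662 ✓
n=8: candidate gives 943, actual b_8 = 943 ✓
n=9: candidate gives 7, actual b_9 = 7 ✓
n=10: candidate gives 121, actual b_10 = 121 ✓
n=11: candidate gives 711, actual b_11 = 711 ✓
n=12: candidate gives 431, actual b_12 = 431 ✓
n=13: candidate gives 443, actual b_13 = 443 ✓
n=14: candidate gives 429, actual b_14 = 429 ✓
n=15: candidate gives 984, actual b_15 = 984 ✓
n=16: candidate gives 802, actual b_16 = 802 ✓
n=17: candidate gives 466, actual b_17 = 466 ✓
n=18: candidate gives 55, actual b_18 = 55 ✓
n=19: candidate gives 550, actual b_19 = 550 ✓
n=20: candidate gives 643, actual b_20 = 643 ✓
n=21: candidate gives 599, actual b_21 = 599 ✓
n=22: candidate gives 75, actual b_22 = 75 ✓
n=23: candidate gives 364, actual b_23 = 364 ✓

yes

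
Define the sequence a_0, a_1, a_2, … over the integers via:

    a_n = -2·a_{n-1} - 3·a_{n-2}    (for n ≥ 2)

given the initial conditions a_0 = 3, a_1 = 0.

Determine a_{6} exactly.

a_2 = -2·0 + -3·3 = -9
a_3 = -2·-9 + -3·0 = 18
a_4 = -2·18 + -3·-9 = -9
a_5 = -2·-9 + -3·18 = -36
a_6 = -2·-36 + -3·-9 = 99

99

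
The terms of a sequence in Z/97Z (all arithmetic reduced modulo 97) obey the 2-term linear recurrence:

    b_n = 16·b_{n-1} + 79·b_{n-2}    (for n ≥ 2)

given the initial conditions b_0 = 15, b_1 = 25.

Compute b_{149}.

b_2 = 16·25 + 79·15 = 33
b_3 = 16·33 + 79·25 = 78
b_4 = 16·78 + 79·33 = 72
b_5 = 16·72 + 79·78 = 39
b_6 = 16·39 + 79·72 = 7
b_7 = 16·7 + 79·39 = 89
b_8 = 16·89 + 79·7 = 37
b_9 = 16·37 + 79·89 = 57
b_10 = 16·57 + 79·37 = 52
b_11 = 16·52 + 79·57 = 0
b_12 = 16·0 + 79·52 = 34
b_13 = 16·34 + 79·0 = 59
b_14 = 16·59 + 79·34 = 41
b_15 = 16·41 + 79·59 = 79
b_16 = 16·79 + 79·41 = 41
b_17 = 16·41 + 79·79 = 10
b_18 = 16·10 + 79·41 = 4
b_19 = 16·4 + 79·10 = 78
b_20 = 16·78 + 79·4 = 12
b_21 = 16·12 + 79·78 = 49
b_22 = 16·49 + 79·12 = 83
b_23 = 16·83 + 79·49 = 58
b_24 = 16·58 + 79·83 = 16
b_25 = 16·16 + 79·58 = 85
b_26 = 16·85 + 79·16 = 5
b_27 = 16·5 + 79·85 = 5
b_28 = 16·5 + 79·5 = 87
b_29 = 16·87 + 79·5 = 41
b_30 = 16·41 + 79·87 = 60
b_31 = 16·60 + 79·41 = 28
b_32 = 16·28 + 79·60 = 47
b_33 = 16·47 + 79·28 = 54
b_34 = 16·54 + 79·47 = 18
b_35 = 16·18 + 79·54 = 92
b_36 = 16·92 + 79·18 = 81
b_37 = 16·81 + 79·92 = 28
b_38 = 16·28 + 79·81 = 57
b_39 = 16·57 + 79·28 = 20
b_40 = 16·20 + 79·57 = 70
b_41 = 16·70 + 79·20 = 81
b_42 = 16·81 + 79·70 = 36
b_43 = 16·36 + 79·81 = 88
b_44 = 16·88 + 79·36 = 81
b_45 = 16·81 + 79·88 = 3
b_46 = 16·3 + 79·81 = 45
b_47 = 16·45 + 79·3 = 84
b_48 = 16·84 + 79·45 = 49
b_49 = 16·49 + 79·84 = 48
b_50 = 16·48 + 79·49 = 80
b_51 = 16·80 + 79·48 = 28
b_52 = 16·28 + 79·80 = 75
b_53 = 16·75 + 79·28 = 17
b_54 = 16·17 + 79·75 = 86
b_55 = 16·86 + 79·17 = 3
b_56 = 16·3 + 79·86 = 52
b_57 = 16·52 + 79·3 = 2
b_58 = 16·2 + 79·52 = 66
b_59 = 16·66 + 79·2 = 50
b_60 = 16·50 + 79·66 = 0
b_61 = 16·0 + 79·50 = 70
b_62 = 16·70 + 79·0 = 53
b_63 = 16·53 + 79·70 = 73
b_64 = 16·73 + 79·53 = 20
b_65 = 16·20 + 79·73 = 73
b_66 = 16·73 + 79·20 = 32
b_67 = 16·32 + 79·73 = 71
b_68 = 16·71 + 79·32 = 75
b_69 = 16·75 + 79·71 = 19
b_70 = 16·19 + 79·75 = 21
b_71 = 16·21 + 79·19 = 91
b_72 = 16·91 + 79·21 = 11
b_73 = 16·11 + 79·91 = 90
b_74 = 16·90 + 79·11 = 78
b_75 = 16·78 + 79·90 = 16
b_76 = 16·16 + 79·78 = 16
b_77 = 16·16 + 79·16 = 65
b_78 = 16·65 + 79·16 = 73
b_79 = 16·73 + 79·65 = 95
b_80 = 16·95 + 79·73 = 12
b_81 = 16·12 + 79·95 = 34
b_82 = 16·34 + 79·12 = 37
b_83 = 16·37 + 79·34 = 77
b_84 = 16·77 + 79·37 = 81
b_85 = 16·81 + 79·77 = 7
b_86 = 16·7 + 79·81 = 12
b_87 = 16·12 + 79·7 = 66
b_88 = 16·66 + 79·12 = 64
b_89 = 16·64 + 79·66 = 30
b_90 = 16·30 + 79·64 = 7
b_91 = 16·7 + 79·30 = 57
b_92 = 16·57 + 79·7 = 10
b_93 = 16·10 + 79·57 = 7
b_94 = 16·7 + 79·10 = 29
b_95 = 16·29 + 79·7 = 47
b_96 = 16·47 + 79·29 = 36
b_97 = 16·36 + 79·47 = 21
b_98 = 16·21 + 79·36 = 76
b_99 = 16·76 + 79·21 = 62
b_100 = 16·62 + 79·76 = 12
b_101 = 16·12 + 79·62 = 46
b_102 = 16·46 + 79·12 = 35
b_103 = 16·35 + 79·46 = 23
b_104 = 16·23 + 79·35 = 29
b_105 = 16·29 + 79·23 = 50
b_106 = 16·50 + 79·29 = 84
b_107 = 16·84 + 79·50 = 56
b_108 = 16·56 + 79·84 = 63
b_109 = 16·63 + 79·56 = 0
b_110 = 16·0 + 79·63 = 30
b_111 = 16·30 + 79·0 = 92
b_112 = 16·92 + 79·30 = 59
b_113 = 16·59 + 79·92 = 64
b_114 = 16·64 + 79·59 = 59
b_115 = 16·59 + 79·64 = 83
b_116 = 16·83 + 79·59 = 72
b_117 = 16·72 + 79·83 = 46
b_118 = 16·46 + 79·72 = 22
b_119 = 16·22 + 79·46 = 9
b_120 = 16·9 + 79·22 = 39
b_121 = 16·39 + 79·9 = 74
b_122 = 16·74 + 79·39 = 94
b_123 = 16·94 + 79·74 = 75
b_124 = 16·75 + 79·94 = 90
b_125 = 16·90 + 79·75 = 90
b_126 = 16·90 + 79·90 = 14
b_127 = 16·14 + 79·90 = 59
b_128 = 16·59 + 79·14 = 13
b_129 = 16·13 + 79·59 = 19
b_130 = 16·19 + 79·13 = 70
b_131 = 16·70 + 79·19 = 2
b_132 = 16·2 + 79·70 = 33
b_133 = 16·33 + 79·2 = 7
b_134 = 16·7 + 79·33 = 3
b_135 = 16·3 + 79·7 = 19
b_136 = 16·19 + 79·3 = 56
b_137 = 16·56 + 79·19 = 69
b_138 = 16·69 + 79·56 = 96
b_139 = 16·96 + 79·69 = 3
b_140 = 16·3 + 79·96 = 66
b_141 = 16·66 + 79·3 = 32
b_142 = 16·32 + 79·66 = 3
b_143 = 16·3 + 79·32 = 54
b_144 = 16·54 + 79·3 = 34
b_145 = 16·34 + 79·54 = 57
b_146 = 16·57 + 79·34 = 9
b_147 = 16·9 + 79·57 = 88
b_148 = 16·88 + 79·9 = 82
b_149 = 16·82 + 79·88 = 19

19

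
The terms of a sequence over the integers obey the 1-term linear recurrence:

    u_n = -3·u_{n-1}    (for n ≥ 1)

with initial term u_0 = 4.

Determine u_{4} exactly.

324

u_1 = -3·4 = -12
u_2 = -3·-12 = 36
u_3 = -3·36 = -108
u_4 = -3·-108 = 324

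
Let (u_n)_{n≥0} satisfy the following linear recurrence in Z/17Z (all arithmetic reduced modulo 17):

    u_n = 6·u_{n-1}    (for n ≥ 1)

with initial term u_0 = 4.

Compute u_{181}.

u_1 = 6·4 = 7
u_2 = 6·7 = 8
u_3 = 6·8 = 14
u_4 = 6·14 = 16
u_5 = 6·16 = 11
u_6 = 6·11 = 15
u_7 = 6·15 = 5
u_8 = 6·5 = 13
u_9 = 6·13 = 10
u_10 = 6·10 = 9
u_11 = 6·9 = 3
u_12 = 6·3 = 1
u_13 = 6·1 = 6
u_14 = 6·6 = 2
u_15 = 6·2 = 12
u_16 = 6·12 = 4
(u_16) = (4) = (u_0), so the sequence has period 16.
181 ≡ 5 (mod 16), hence u_181 = u_5 = 11.

11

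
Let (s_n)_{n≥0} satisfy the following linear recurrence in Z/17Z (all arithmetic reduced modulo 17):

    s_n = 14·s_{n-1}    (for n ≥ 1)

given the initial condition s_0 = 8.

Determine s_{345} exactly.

7

s_1 = 14·8 = 10
s_2 = 14·10 = 4
s_3 = 14·4 = 5
s_4 = 14·5 = 2
s_5 = 14·2 = 11
s_6 = 14·11 = 1
s_7 = 14·1 = 14
s_8 = 14·14 = 9
s_9 = 14·9 = 7
s_10 = 14·7 = 13
s_11 = 14·13 = 12
s_12 = 14·12 = 15
s_13 = 14·15 = 6
s_14 = 14·6 = 16
s_15 = 14·16 = 3
s_16 = 14·3 = 8
(s_16) = (8) = (s_0), so the sequence has period 16.
345 ≡ 9 (mod 16), hence s_345 = s_9 = 7.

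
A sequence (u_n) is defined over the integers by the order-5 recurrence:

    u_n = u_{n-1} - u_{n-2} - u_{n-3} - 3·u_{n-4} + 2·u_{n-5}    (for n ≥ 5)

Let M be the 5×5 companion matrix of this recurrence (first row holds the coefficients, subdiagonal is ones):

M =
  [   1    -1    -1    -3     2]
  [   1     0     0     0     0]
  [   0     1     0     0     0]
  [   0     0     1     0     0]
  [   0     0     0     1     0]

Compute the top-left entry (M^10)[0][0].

(M^10)[0][0] is the top entry after applying M 10 times to the unit state (1, 0, 0, 0, 0). Equivalently it is h_{14} for the auxiliary sequence (h_n) obeying the same recurrence with h_4 = 1 and h_i = 0 for 0 ≤ i < 4:
h_5 = 1·1 + -1·0 + -1·0 + -3·0 + 2·0 = 1
h_6 = 1·1 + -1·1 + -1·0 + -3·0 + 2·0 = 0
h_7 = 1·0 + -1·1 + -1·1 + -3·0 + 2·0 = -2
h_8 = 1·-2 + -1·0 + -1·1 + -3·1 + 2·0 = -6
h_9 = 1·-6 + -1·-2 + -1·0 + -3·1 + 2·1 = -5
h_10 = 1·-5 + -1·-6 + -1·-2 + -3·0 + 2·1 = 5
h_11 = 1·5 + -1·-5 + -1·-6 + -3·-2 + 2·0 = 22
h_12 = 1·22 + -1·5 + -1·-5 + -3·-6 + 2·-2 = 36
h_13 = 1·36 + -1·22 + -1·5 + -3·-5 + 2·-6 = 12
h_14 = 1·12 + -1·36 + -1·22 + -3·5 + 2·-5 = -71

-71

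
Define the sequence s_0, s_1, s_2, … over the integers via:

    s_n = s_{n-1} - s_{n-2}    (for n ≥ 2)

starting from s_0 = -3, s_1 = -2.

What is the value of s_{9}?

3

s_2 = 1·-2 + -1·-3 = 1
s_3 = 1·1 + -1·-2 = 3
s_4 = 1·3 + -1·1 = 2
s_5 = 1·2 + -1·3 = -1
s_6 = 1·-1 + -1·2 = -3
s_7 = 1·-3 + -1·-1 = -2
s_8 = 1·-2 + -1·-3 = 1
s_9 = 1·1 + -1·-2 = 3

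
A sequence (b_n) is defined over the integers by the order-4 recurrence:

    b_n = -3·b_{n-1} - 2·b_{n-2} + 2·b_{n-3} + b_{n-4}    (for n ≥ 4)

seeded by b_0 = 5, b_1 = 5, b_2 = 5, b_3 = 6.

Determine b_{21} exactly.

b_4 = -3·6 + -2·5 + 2·5 + 1·5 = -13
b_5 = -3·-13 + -2·6 + 2·5 + 1·5 = 42
b_6 = -3·42 + -2·-13 + 2·6 + 1·5 = -83
b_7 = -3·-83 + -2·42 + 2·-13 + 1·6 = 145
b_8 = -3·145 + -2·-83 + 2·42 + 1·-13 = -198
b_9 = -3·-198 + -2·145 + 2·-83 + 1·42 = 180
b_10 = -3·180 + -2·-198 + 2·145 + 1·-83 = 63
b_11 = -3·63 + -2·180 + 2·-198 + 1·145 = -800
b_12 = -3·-800 + -2·63 + 2·180 + 1·-198 = 2436
b_13 = -3·2436 + -2·-800 + 2·63 + 1·180 = -5402
b_14 = -3·-5402 + -2·2436 + 2·-800 + 1·63 = 9797
b_15 = -3·9797 + -2·-5402 + 2·2436 + 1·-800 = -14515
b_16 = -3·-14515 + -2·9797 + 2·-5402 + 1·2436 = 15583
b_17 = -3·15583 + -2·-14515 + 2·9797 + 1·-5402 = -3527
b_18 = -3·-3527 + -2·15583 + 2·-14515 + 1·9797 = -39818
b_19 = -3·-39818 + -2·-3527 + 2·15583 + 1·-14515 = 143159
b_20 = -3·143159 + -2·-39818 + 2·-3527 + 1·15583 = -341312
b_21 = -3·-341312 + -2·143159 + 2·-39818 + 1·-3527 = 654455

654455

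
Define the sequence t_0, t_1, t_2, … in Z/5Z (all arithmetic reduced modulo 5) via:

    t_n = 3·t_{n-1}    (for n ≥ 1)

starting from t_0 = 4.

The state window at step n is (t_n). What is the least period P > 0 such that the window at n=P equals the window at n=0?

4

n=0: window = (4)
n=1: window = (2)
n=2: window = (1)
n=3: window = (3)
n=4: window = (4)
window at n=4 equals window at n=0 → period = 4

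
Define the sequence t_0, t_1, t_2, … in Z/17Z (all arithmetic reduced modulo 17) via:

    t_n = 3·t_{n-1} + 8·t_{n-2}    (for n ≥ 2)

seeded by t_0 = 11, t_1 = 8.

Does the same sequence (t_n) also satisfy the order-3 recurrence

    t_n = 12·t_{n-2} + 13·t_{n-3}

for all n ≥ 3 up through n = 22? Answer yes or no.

Terms t_0..t_22: 11, 8, 10, 9, 5, 2, 12, 1, 14, 16, 7, 13, 10, 15, 6, 2, 3, 8, 14, 4, 5, 13, 11
n=3: candidate gives 1, actual t_3 = 9 ✗

no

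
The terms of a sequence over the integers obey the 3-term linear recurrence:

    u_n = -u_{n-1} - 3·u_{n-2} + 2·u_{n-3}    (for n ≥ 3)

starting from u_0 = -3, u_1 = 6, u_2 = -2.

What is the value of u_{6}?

u_3 = -1·-2 + -3·6 + 2·-3 = -22
u_4 = -1·-22 + -3·-2 + 2·6 = 40
u_5 = -1·40 + -3·-22 + 2·-2 = 22
u_6 = -1·22 + -3·40 + 2·-22 = -186

-186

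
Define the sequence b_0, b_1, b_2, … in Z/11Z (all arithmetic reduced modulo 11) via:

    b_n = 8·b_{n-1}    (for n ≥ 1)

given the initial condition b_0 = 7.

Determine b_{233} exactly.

b_1 = 8·7 = 1
b_2 = 8·1 = 8
b_3 = 8·8 = 9
b_4 = 8·9 = 6
b_5 = 8·6 = 4
b_6 = 8·4 = 10
b_7 = 8·10 = 3
b_8 = 8·3 = 2
b_9 = 8·2 = 5
b_10 = 8·5 = 7
(b_10) = (7) = (b_0), so the sequence has period 10.
233 ≡ 3 (mod 10), hence b_233 = b_3 = 9.

9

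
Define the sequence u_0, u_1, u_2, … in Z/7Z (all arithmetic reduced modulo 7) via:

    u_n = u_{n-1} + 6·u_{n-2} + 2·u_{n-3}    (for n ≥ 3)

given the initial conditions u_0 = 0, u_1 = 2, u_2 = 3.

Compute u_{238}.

1

u_3 = 1·3 + 6·2 + 2·0 = 1
u_4 = 1·1 + 6·3 + 2·2 = 2
u_5 = 1·2 + 6·1 + 2·3 = 0
u_6 = 1·0 + 6·2 + 2·1 = 0
u_7 = 1·0 + 6·0 + 2·2 = 4
u_8 = 1·4 + 6·0 + 2·0 = 4
Continuing the recurrence:
  u_9 = 0;  u_10 = 4;  u_11 = 5;  u_12 = 1;  u_13 = 4;  u_14 = 6
  u_15 = 4;  u_16 = 6;  u_17 = 0;  u_18 = 2;  u_19 = 0;  u_20 = 5
  u_21 = 2;  u_22 = 4;  u_23 = 5;  u_24 = 5;  u_25 = 1;  u_26 = 6
  u_27 = 1;  u_28 = 4;  u_29 = 1;  u_30 = 6;  u_31 = 6;  u_32 = 2
  u_33 = 1;  u_34 = 4;  u_35 = 0;  u_36 = 5;  u_37 = 6;  u_38 = 1
  u_39 = 5;  u_40 = 2;  u_41 = 6;  u_42 = 0;  u_43 = 5;  u_44 = 3
  u_45 = 5;  u_46 = 5;  u_47 = 6;  u_48 = 4;  u_49 = 1;  u_50 = 2
  u_51 = 2;  u_52 = 2;  u_53 = 4;  u_54 = 6;  u_55 = 6;  u_56 = 1
  u_57 = 0;  u_58 = 4;  u_59 = 6;  u_60 = 2;  u_61 = 4;  u_62 = 0
  u_63 = 0;  u_64 = 1;  u_65 = 1;  u_66 = 0;  u_67 = 1;  u_68 = 3
  u_69 = 2;  u_70 = 1;  u_71 = 5;  u_72 = 1;  u_73 = 5;  u_74 = 0
  u_75 = 4;  u_76 = 0;  u_77 = 3;  u_78 = 4;  u_79 = 1;  u_80 = 3
  u_81 = 3;  u_82 = 2;  u_83 = 5;  u_84 = 2;  u_85 = 1;  u_86 = 2
  u_87 = 5;  u_88 = 5;  u_89 = 4;  u_90 = 2;  u_91 = 1;  u_92 = 0
  u_93 = 3;  u_94 = 5;  u_95 = 2;  u_96 = 3;  u_97 = 4;  u_98 = 5
  u_99 = 0;  u_100 = 3;  u_101 = 6;  u_102 = 3;  u_103 = 3;  u_104 = 5
  u_105 = 1;  u_106 = 2;  u_107 = 4;  u_108 = 4;  u_109 = 4;  u_110 = 1
  u_111 = 5;  u_112 = 5;  u_113 = 2;  u_114 = 0;  u_115 = 1;  u_116 = 5
  u_117 = 4;  u_118 = 1;  u_119 = 0;  u_120 = 0;  u_121 = 2;  u_122 = 2
  u_123 = 0;  u_124 = 2;  u_125 = 6;  u_126 = 4;  u_127 = 2;  u_128 = 3
  u_129 = 2;  u_130 = 3;  u_131 = 0;  u_132 = 1;  u_133 = 0;  u_134 = 6
  u_135 = 1;  u_136 = 2;  u_137 = 6;  u_138 = 6;  u_139 = 4;  u_140 = 3
  u_141 = 4;  u_142 = 2;  u_143 = 4;  u_144 = 3;  u_145 = 3;  u_146 = 1
  u_147 = 4;  u_148 = 2;  u_149 = 0;  u_150 = 6;  u_151 = 3;  u_152 = 4
  u_153 = 6;  u_154 = 1;  u_155 = 3;  u_156 = 0;  u_157 = 6;  u_158 = 5
  u_159 = 6;  u_160 = 6;  u_161 = 3;  u_162 = 2;  u_163 = 4;  u_164 = 1
  u_165 = 1;  u_166 = 1;  u_167 = 2;  u_168 = 3;  u_169 = 3;  u_170 = 4
  u_171 = 0;  u_172 = 2;  u_173 = 3;  u_174 = 1;  u_175 = 2;  u_176 = 0
  u_177 = 0;  u_178 = 4;  u_179 = 4;  u_180 = 0;  u_181 = 4;  u_182 = 5
  u_183 = 1;  u_184 = 4;  u_185 = 6;  u_186 = 4;  u_187 = 6;  u_188 = 0
  u_189 = 2;  u_190 = 0;  u_191 = 5;  u_192 = 2;  u_193 = 4;  u_194 = 5
  u_195 = 5;  u_196 = 1;  u_197 = 6;  u_198 = 1;  u_199 = 4;  u_200 = 1
  u_201 = 6;  u_202 = 6;  u_203 = 2;  u_204 = 1;  u_205 = 4;  u_206 = 0
  u_207 = 5;  u_208 = 6;  u_209 = 1;  u_210 = 5;  u_211 = 2;  u_212 = 6
  u_213 = 0;  u_214 = 5;  u_215 = 3;  u_216 = 5;  u_217 = 5;  u_218 = 6
  u_219 = 4;  u_220 = 1;  u_221 = 2;  u_222 = 2;  u_223 = 2;  u_224 = 4
  u_225 = 6;  u_226 = 6;  u_227 = 1;  u_228 = 0;  u_229 = 4;  u_230 = 6
  u_231 = 2;  u_232 = 4;  u_233 = 0;  u_234 = 0;  u_235 = 1;  u_236 = 1
u_237 = 1·1 + 6·1 + 2·0 = 0
u_238 = 1·0 + 6·1 + 2·1 = 1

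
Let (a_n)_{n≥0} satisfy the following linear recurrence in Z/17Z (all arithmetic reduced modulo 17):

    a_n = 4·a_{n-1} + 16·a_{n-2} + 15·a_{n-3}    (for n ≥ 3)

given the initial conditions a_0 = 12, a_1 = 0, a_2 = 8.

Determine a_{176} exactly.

16

a_3 = 4·8 + 16·0 + 15·12 = 8
a_4 = 4·8 + 16·8 + 15·0 = 7
a_5 = 4·7 + 16·8 + 15·8 = 4
a_6 = 4·4 + 16·7 + 15·8 = 10
a_7 = 4·10 + 16·4 + 15·7 = 5
a_8 = 4·5 + 16·10 + 15·4 = 2
Continuing the recurrence:
  a_9 = 0;  a_10 = 5;  a_11 = 16;  a_12 = 8;  a_13 = 6;  a_14 = 1
  a_15 = 16;  a_16 = 0;  a_17 = 16;  a_18 = 15;  a_19 = 10;  a_20 = 10
  a_21 = 0;  a_22 = 4;  a_23 = 13;  a_24 = 14;  a_25 = 1;  a_26 = 15
  a_27 = 14;  a_28 = 5;  a_29 = 10;  a_30 = 7;  a_31 = 8;  a_32 = 5
  a_33 = 15;  a_34 = 5;  a_35 = 12;  a_36 = 13;  a_37 = 13;  a_38 = 15
  a_39 = 4;  a_40 = 9;  a_41 = 2;  a_42 = 8;  a_43 = 12;  a_44 = 2
  a_45 = 14;  a_46 = 13;  a_47 = 0;  a_48 = 10;  a_49 = 14;  a_50 = 12
  a_51 = 14;  a_52 = 16;  a_53 = 9;  a_54 = 9;  a_55 = 12;  a_56 = 4
  a_57 = 3;  a_58 = 1;  a_59 = 10;  a_60 = 16;  a_61 = 1;  a_62 = 2
  a_63 = 9;  a_64 = 15;  a_65 = 13;  a_66 = 2;  a_67 = 16;  a_68 = 2
  a_69 = 5;  a_70 = 3;  a_71 = 3;  a_72 = 16;  a_73 = 4;  a_74 = 11
  a_75 = 8;  a_76 = 13;  a_77 = 5;  a_78 = 8;  a_79 = 1;  a_80 = 3
  a_81 = 12;  a_82 = 9;  a_83 = 1;  a_84 = 5;  a_85 = 1;  a_86 = 14
  a_87 = 11;  a_88 = 11;  a_89 = 5;  a_90 = 4;  a_91 = 6;  a_92 = 10
  a_93 = 9;  a_94 = 14;  a_95 = 10;  a_96 = 8;  a_97 = 11;  a_98 = 16
  a_99 = 3;  a_100 = 8;  a_101 = 14;  a_102 = 8;  a_103 = 2;  a_104 = 6
  a_105 = 6;  a_106 = 14;  a_107 = 4;  a_108 = 7;  a_109 = 13;  a_110 = 3
  a_111 = 2;  a_112 = 13;  a_113 = 10;  a_114 = 6;  a_115 = 5;  a_116 = 11
  a_117 = 10;  a_118 = 2;  a_119 = 10;  a_120 = 1;  a_121 = 7;  a_122 = 7
  a_123 = 2;  a_124 = 4;  a_125 = 0;  a_126 = 9;  a_127 = 11;  a_128 = 1
  a_129 = 9;  a_130 = 13;  a_131 = 7;  a_132 = 14;  a_133 = 6;  a_134 = 13
  a_135 = 1;  a_136 = 13;  a_137 = 8;  a_138 = 0;  a_139 = 0;  a_140 = 1
  a_141 = 4;  a_142 = 15;  a_143 = 3;  a_144 = 6;  a_145 = 8;  a_146 = 3
  a_147 = 9;  a_148 = 0;  a_149 = 2;  a_150 = 7;  a_151 = 9;  a_152 = 8
  a_153 = 9;  a_154 = 10;  a_155 = 15;  a_156 = 15;  a_157 = 8;  a_158 = 4
  a_159 = 12;  a_160 = 11;  a_161 = 7;  a_162 = 10;  a_163 = 11;  a_164 = 3
  a_165 = 15;  a_166 = 1;  a_167 = 0;  a_168 = 3;  a_169 = 10;  a_170 = 3
  a_171 = 13;  a_172 = 12;  a_173 = 12;  a_174 = 10
a_175 = 4·10 + 16·12 + 15·12 = 4
a_176 = 4·4 + 16·10 + 15·12 = 16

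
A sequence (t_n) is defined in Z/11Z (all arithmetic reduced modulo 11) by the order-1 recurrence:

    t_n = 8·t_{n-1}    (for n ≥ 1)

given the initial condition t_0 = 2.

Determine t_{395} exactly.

9

t_1 = 8·2 = 5
t_2 = 8·5 = 7
t_3 = 8·7 = 1
t_4 = 8·1 = 8
t_5 = 8·8 = 9
t_6 = 8·9 = 6
t_7 = 8·6 = 4
t_8 = 8·4 = 10
t_9 = 8·10 = 3
t_10 = 8·3 = 2
(t_10) = (2) = (t_0), so the sequence has period 10.
395 ≡ 5 (mod 10), hence t_395 = t_5 = 9.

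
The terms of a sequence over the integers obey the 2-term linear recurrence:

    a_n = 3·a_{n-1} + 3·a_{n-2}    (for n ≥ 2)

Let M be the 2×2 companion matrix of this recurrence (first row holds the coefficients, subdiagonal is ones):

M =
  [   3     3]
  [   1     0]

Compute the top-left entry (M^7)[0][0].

9315

(M^7)[0][0] is the top entry after applying M 7 times to the unit state (1, 0). Equivalently it is h_{8} for the auxiliary sequence (h_n) obeying the same recurrence with h_1 = 1 and h_i = 0 for 0 ≤ i < 1:
h_2 = 3·1 + 3·0 = 3
h_3 = 3·3 + 3·1 = 12
h_4 = 3·12 + 3·3 = 45
h_5 = 3·45 + 3·12 = 171
h_6 = 3·171 + 3·45 = 648
h_7 = 3·648 + 3·171 = 2457
h_8 = 3·2457 + 3·648 = 9315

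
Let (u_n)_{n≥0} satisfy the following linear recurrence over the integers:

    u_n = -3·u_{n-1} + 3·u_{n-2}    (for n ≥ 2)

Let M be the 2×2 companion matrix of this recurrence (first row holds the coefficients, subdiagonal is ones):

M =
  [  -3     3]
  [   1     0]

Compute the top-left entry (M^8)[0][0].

(M^8)[0][0] is the top entry after applying M 8 times to the unit state (1, 0). Equivalently it is h_{9} for the auxiliary sequence (h_n) obeying the same recurrence with h_1 = 1 and h_i = 0 for 0 ≤ i < 1:
h_2 = -3·1 + 3·0 = -3
h_3 = -3·-3 + 3·1 = 12
h_4 = -3·12 + 3·-3 = -45
h_5 = -3·-45 + 3·12 = 171
h_6 = -3·171 + 3·-45 = -648
h_7 = -3·-648 + 3·171 = 2457
h_8 = -3·2457 + 3·-648 = -9315
h_9 = -3·-9315 + 3·2457 = 35316

35316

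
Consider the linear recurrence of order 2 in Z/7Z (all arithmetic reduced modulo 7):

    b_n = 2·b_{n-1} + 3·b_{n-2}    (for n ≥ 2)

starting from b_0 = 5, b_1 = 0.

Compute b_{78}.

b_2 = 2·0 + 3·5 = 1
b_3 = 2·1 + 3·0 = 2
b_4 = 2·2 + 3·1 = 0
b_5 = 2·0 + 3·2 = 6
b_6 = 2·6 + 3·0 = 5
b_7 = 2·5 + 3·6 = 0
(b_6, b_7) = (5, 0) = (b_0, b_1), so the sequence has period 6.
78 ≡ 0 (mod 6), hence b_78 = b_0 = 5.

5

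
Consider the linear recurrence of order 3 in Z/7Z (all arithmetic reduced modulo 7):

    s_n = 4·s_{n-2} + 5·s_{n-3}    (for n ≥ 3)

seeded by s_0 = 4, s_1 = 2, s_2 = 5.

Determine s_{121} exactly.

s_3 = 0·5 + 4·2 + 5·4 = 0
s_4 = 0·0 + 4·5 + 5·2 = 2
s_5 = 0·2 + 4·0 + 5·5 = 4
s_6 = 0·4 + 4·2 + 5·0 = 1
s_7 = 0·1 + 4·4 + 5·2 = 5
s_8 = 0·5 + 4·1 + 5·4 = 3
s_9 = 0·3 + 4·5 + 5·1 = 4
s_10 = 0·4 + 4·3 + 5·5 = 2
s_11 = 0·2 + 4·4 + 5·3 = 3
s_12 = 0·3 + 4·2 + 5·4 = 0
s_13 = 0·0 + 4·3 + 5·2 = 1
s_14 = 0·1 + 4·0 + 5·3 = 1
s_15 = 0·1 + 4·1 + 5·0 = 4
s_16 = 0·4 + 4·1 + 5·1 = 2
s_17 = 0·2 + 4·4 + 5·1 = 0
s_18 = 0·0 + 4·2 + 5·4 = 0
s_19 = 0·0 + 4·0 + 5·2 = 3
s_20 = 0·3 + 4·0 + 5·0 = 0
s_21 = 0·0 + 4·3 + 5·0 = 5
s_22 = 0·5 + 4·0 + 5·3 = 1
s_23 = 0·1 + 4·5 + 5·0 = 6
s_24 = 0·6 + 4·1 + 5·5 = 1
s_25 = 0·1 + 4·6 + 5·1 = 1
s_26 = 0·1 + 4·1 + 5·6 = 6
s_27 = 0·6 + 4·1 + 5·1 = 2
s_28 = 0·2 + 4·6 + 5·1 = 1
s_29 = 0·1 + 4·2 + 5·6 = 3
s_30 = 0·3 + 4·1 + 5·2 = 0
s_31 = 0·0 + 4·3 + 5·1 = 3
s_32 = 0·3 + 4·0 + 5·3 = 1
s_33 = 0·1 + 4·3 + 5·0 = 5
s_34 = 0·5 + 4·1 + 5·3 = 5
s_35 = 0·5 + 4·5 + 5·1 = 4
s_36 = 0·4 + 4·5 + 5·5 = 3
s_37 = 0·3 + 4·4 + 5·5 = 6
s_38 = 0·6 + 4·3 + 5·4 = 4
s_39 = 0·4 + 4·6 + 5·3 = 4
s_40 = 0·4 + 4·4 + 5·6 = 4
s_41 = 0·4 + 4·4 + 5·4 = 1
s_42 = 0·1 + 4·4 + 5·4 = 1
s_43 = 0·1 + 4·1 + 5·4 = 3
s_44 = 0·3 + 4·1 + 5·1 = 2
s_45 = 0·2 + 4·3 + 5·1 = 3
s_46 = 0·3 + 4·2 + 5·3 = 2
s_47 = 0·2 + 4·3 + 5·2 = 1
s_48 = 0·1 + 4·2 + 5·3 = 2
s_49 = 0·2 + 4·1 + 5·2 = 0
s_50 = 0·0 + 4·2 + 5·1 = 6
s_51 = 0·6 + 4·0 + 5·2 = 3
s_52 = 0·3 + 4·6 + 5·0 = 3
s_53 = 0·3 + 4·3 + 5·6 = 0
s_54 = 0·0 + 4·3 + 5·3 = 6
s_55 = 0·6 + 4·0 + 5·3 = 1
s_56 = 0·1 + 4·6 + 5·0 = 3
s_57 = 0·3 + 4·1 + 5·6 = 6
s_58 = 0·6 + 4·3 + 5·1 = 3
s_59 = 0·3 + 4·6 + 5·3 = 4
s_60 = 0·4 + 4·3 + 5·6 = 0
s_61 = 0·0 + 4·4 + 5·3 = 3
s_62 = 0·3 + 4·0 + 5·4 = 6
s_63 = 0·6 + 4·3 + 5·0 = 5
s_64 = 0·5 + 4·6 + 5·3 = 4
s_65 = 0·4 + 4·5 + 5·6 = 1
s_66 = 0·1 + 4·4 + 5·5 = 6
s_67 = 0·6 + 4·1 + 5·4 = 3
s_68 = 0·3 + 4·6 + 5·1 = 1
s_69 = 0·1 + 4·3 + 5·6 = 0
s_70 = 0·0 + 4·1 + 5·3 = 5
s_71 = 0·5 + 4·0 + 5·1 = 5
s_72 = 0·5 + 4·5 + 5·0 = 6
s_73 = 0·6 + 4·5 + 5·5 = 3
s_74 = 0·3 + 4·6 + 5·5 = 0
s_75 = 0·0 + 4·3 + 5·6 = 0
s_76 = 0·0 + 4·0 + 5·3 = 1
s_77 = 0·1 + 4·0 + 5·0 = 0
s_78 = 0·0 + 4·1 + 5·0 = 4
s_79 = 0·4 + 4·0 + 5·1 = 5
s_80 = 0·5 + 4·4 + 5·0 = 2
s_81 = 0·2 + 4·5 + 5·4 = 5
s_82 = 0·5 + 4·2 + 5·5 = 5
s_83 = 0·5 + 4·5 + 5·2 = 2
s_84 = 0·2 + 4·5 + 5·5 = 3
s_85 = 0·3 + 4·2 + 5·5 = 5
s_86 = 0·5 + 4·3 + 5·2 = 1
s_87 = 0·1 + 4·5 + 5·3 = 0
s_88 = 0·0 + 4·1 + 5·5 = 1
s_89 = 0·1 + 4·0 + 5·1 = 5
s_90 = 0·5 + 4·1 + 5·0 = 4
s_91 = 0·4 + 4·5 + 5·1 = 4
s_92 = 0·4 + 4·4 + 5·5 = 6
s_93 = 0·6 + 4·4 + 5·4 = 1
s_94 = 0·1 + 4·6 + 5·4 = 2
s_95 = 0·2 + 4·1 + 5·6 = 6
s_96 = 0·6 + 4·2 + 5·1 = 6
s_97 = 0·6 + 4·6 + 5·2 = 6
s_98 = 0·6 + 4·6 + 5·6 = 5
s_99 = 0·5 + 4·6 + 5·6 = 5
s_100 = 0·5 + 4·5 + 5·6 = 1
s_101 = 0·1 + 4·5 + 5·5 = 3
s_102 = 0·3 + 4·1 + 5·5 = 1
s_103 = 0·1 + 4·3 + 5·1 = 3
s_104 = 0·3 + 4·1 + 5·3 = 5
s_105 = 0·5 + 4·3 + 5·1 = 3
s_106 = 0·3 + 4·5 + 5·3 = 0
s_107 = 0·0 + 4·3 + 5·5 = 2
s_108 = 0·2 + 4·0 + 5·3 = 1
s_109 = 0·1 + 4·2 + 5·0 = 1
s_110 = 0·1 + 4·1 + 5·2 = 0
s_111 = 0·0 + 4·1 + 5·1 = 2
s_112 = 0·2 + 4·0 + 5·1 = 5
s_113 = 0·5 + 4·2 + 5·0 = 1
s_114 = 0·1 + 4·5 + 5·2 = 2
s_115 = 0·2 + 4·1 + 5·5 = 1
s_116 = 0·1 + 4·2 + 5·1 = 6
s_117 = 0·6 + 4·1 + 5·2 = 0
s_118 = 0·0 + 4·6 + 5·1 = 1
s_119 = 0·1 + 4·0 + 5·6 = 2
s_120 = 0·2 + 4·1 + 5·0 = 4
s_121 = 0·4 + 4·2 + 5·1 = 6

6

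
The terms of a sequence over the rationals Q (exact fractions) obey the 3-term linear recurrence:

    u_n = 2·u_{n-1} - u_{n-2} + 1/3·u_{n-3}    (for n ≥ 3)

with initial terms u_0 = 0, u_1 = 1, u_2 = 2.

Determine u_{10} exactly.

1195/27

u_3 = 2·2 + -1·1 + 1/3·0 = 3
u_4 = 2·3 + -1·2 + 1/3·1 = 13/3
u_5 = 2·13/3 + -1·3 + 1/3·2 = 19/3
u_6 = 2·19/3 + -1·13/3 + 1/3·3 = 28/3
u_7 = 2·28/3 + -1·19/3 + 1/3·13/3 = 124/9
u_8 = 2·124/9 + -1·28/3 + 1/3·19/3 = 61/3
u_9 = 2·61/3 + -1·124/9 + 1/3·28/3 = 30
u_10 = 2·30 + -1·61/3 + 1/3·124/9 = 1195/27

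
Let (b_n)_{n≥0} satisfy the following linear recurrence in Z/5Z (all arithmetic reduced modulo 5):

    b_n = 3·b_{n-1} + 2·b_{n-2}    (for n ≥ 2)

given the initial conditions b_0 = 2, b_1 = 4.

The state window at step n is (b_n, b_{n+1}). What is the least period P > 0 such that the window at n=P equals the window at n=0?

n=0: window = (2, 4)
n=1: window = (4, 1)
n=2: window = (1, 1)
n=3: window = (1, 0)
n=4: window = (0, 2)
n=5: window = (2, 1)
n=6: window = (1, 2)
n=7: window = (2, 3)
n=8: window = (3, 3)
n=9: window = (3, 0)
n=10: window = (0, 1)
n=11: window = (1, 3)
n=12: window = (3, 1)
n=13: window = (1, 4)
n=14: window = (4, 4)
n=15: window = (4, 0)
n=16: window = (0, 3)
n=17: window = (3, 4)
n=18: window = (4, 3)
n=19: window = (3, 2)
n=20: window = (2, 2)
n=21: window = (2, 0)
n=22: window = (0, 4)
n=23: window = (4, 2)
n=24: window = (2, 4)
window at n=24 equals window at n=0 → period = 24

24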